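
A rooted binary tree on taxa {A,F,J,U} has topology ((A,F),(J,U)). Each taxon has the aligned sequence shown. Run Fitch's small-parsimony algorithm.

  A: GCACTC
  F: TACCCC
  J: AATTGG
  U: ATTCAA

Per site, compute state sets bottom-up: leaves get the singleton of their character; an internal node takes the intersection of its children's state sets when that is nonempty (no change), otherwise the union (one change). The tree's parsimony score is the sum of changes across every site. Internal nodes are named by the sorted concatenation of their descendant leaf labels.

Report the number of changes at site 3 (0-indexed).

[col 0] AF: children A:{G}, F:{T} ∪→ {G,T}; cost 1
[col 0] JU: children J:{A}, U:{A} ∩→ {A}; cost 0
[col 0] AFJU: children AF:{G,T}, JU:{A} ∪→ {A,G,T}; cost 1
[col 1] AF: children A:{C}, F:{A} ∪→ {A,C}; cost 1
[col 1] JU: children J:{A}, U:{T} ∪→ {A,T}; cost 1
[col 1] AFJU: children AF:{A,C}, JU:{A,T} ∩→ {A}; cost 0
[col 2] AF: children A:{A}, F:{C} ∪→ {A,C}; cost 1
[col 2] JU: children J:{T}, U:{T} ∩→ {T}; cost 0
[col 2] AFJU: children AF:{A,C}, JU:{T} ∪→ {A,C,T}; cost 1
[col 3] AF: children A:{C}, F:{C} ∩→ {C}; cost 0
[col 3] JU: children J:{T}, U:{C} ∪→ {C,T}; cost 1
[col 3] AFJU: children AF:{C}, JU:{C,T} ∩→ {C}; cost 0
[col 4] AF: children A:{T}, F:{C} ∪→ {C,T}; cost 1
[col 4] JU: children J:{G}, U:{A} ∪→ {A,G}; cost 1
[col 4] AFJU: children AF:{C,T}, JU:{A,G} ∪→ {A,C,G,T}; cost 1
[col 5] AF: children A:{C}, F:{C} ∩→ {C}; cost 0
[col 5] JU: children J:{G}, U:{A} ∪→ {A,G}; cost 1
[col 5] AFJU: children AF:{C}, JU:{A,G} ∪→ {A,C,G}; cost 1
per-site changes: [2, 2, 2, 1, 3, 2]; total = 12

1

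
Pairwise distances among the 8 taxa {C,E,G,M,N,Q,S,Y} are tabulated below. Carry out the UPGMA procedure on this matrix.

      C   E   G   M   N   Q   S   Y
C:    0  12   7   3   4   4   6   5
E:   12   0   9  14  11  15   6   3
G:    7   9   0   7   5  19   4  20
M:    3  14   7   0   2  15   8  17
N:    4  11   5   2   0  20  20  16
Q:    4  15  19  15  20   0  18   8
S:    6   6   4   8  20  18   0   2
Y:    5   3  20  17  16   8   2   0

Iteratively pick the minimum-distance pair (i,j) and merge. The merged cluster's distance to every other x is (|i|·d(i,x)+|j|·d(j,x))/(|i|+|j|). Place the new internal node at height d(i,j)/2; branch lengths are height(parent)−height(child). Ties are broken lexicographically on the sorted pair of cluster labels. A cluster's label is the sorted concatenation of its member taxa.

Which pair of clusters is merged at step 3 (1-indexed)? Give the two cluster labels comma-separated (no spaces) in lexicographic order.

iteration 1: select M,N (d=2); attach at lengths (1, 1); label the merged cluster MN
  updated: d(C,MN)=7/2, d(E,MN)=25/2, d(G,MN)=6, d(MN,Q)=35/2, d(MN,S)=14, d(MN,Y)=33/2
iteration 2: select S,Y (d=2); attach at lengths (1, 1); label the merged cluster SY
  updated: d(C,SY)=11/2, d(E,SY)=9/2, d(G,SY)=12, d(MN,SY)=61/4, d(Q,SY)=13
iteration 3: select C,MN (d=7/2); attach at lengths (7/4, 3/4); label the merged cluster CMN
  updated: d(CMN,E)=37/3, d(CMN,G)=19/3, d(CMN,Q)=13, d(CMN,SY)=12
iteration 4: select E,SY (d=9/2); attach at lengths (9/4, 5/4); label the merged cluster ESY
  updated: d(CMN,ESY)=109/9, d(ESY,G)=11, d(ESY,Q)=41/3
iteration 5: select CMN,G (d=19/3); attach at lengths (17/12, 19/6); label the merged cluster CGMN
  updated: d(CGMN,ESY)=71/6, d(CGMN,Q)=29/2
iteration 6: select CGMN,ESY (d=71/6); attach at lengths (11/4, 11/3); label the merged cluster CEGMNSY
  updated: d(CEGMNSY,Q)=99/7
iteration 7: select CEGMNSY,Q (d=99/7); attach at lengths (97/84, 99/14); label the merged cluster CEGMNQSY
final tree: ((((C:7/4,(M:1,N:1):3/4):17/12,G:19/6):11/4,(E:9/4,(S:1,Y:1):5/4):11/3):97/84,Q:99/14)
total length: 2455/84

C,MN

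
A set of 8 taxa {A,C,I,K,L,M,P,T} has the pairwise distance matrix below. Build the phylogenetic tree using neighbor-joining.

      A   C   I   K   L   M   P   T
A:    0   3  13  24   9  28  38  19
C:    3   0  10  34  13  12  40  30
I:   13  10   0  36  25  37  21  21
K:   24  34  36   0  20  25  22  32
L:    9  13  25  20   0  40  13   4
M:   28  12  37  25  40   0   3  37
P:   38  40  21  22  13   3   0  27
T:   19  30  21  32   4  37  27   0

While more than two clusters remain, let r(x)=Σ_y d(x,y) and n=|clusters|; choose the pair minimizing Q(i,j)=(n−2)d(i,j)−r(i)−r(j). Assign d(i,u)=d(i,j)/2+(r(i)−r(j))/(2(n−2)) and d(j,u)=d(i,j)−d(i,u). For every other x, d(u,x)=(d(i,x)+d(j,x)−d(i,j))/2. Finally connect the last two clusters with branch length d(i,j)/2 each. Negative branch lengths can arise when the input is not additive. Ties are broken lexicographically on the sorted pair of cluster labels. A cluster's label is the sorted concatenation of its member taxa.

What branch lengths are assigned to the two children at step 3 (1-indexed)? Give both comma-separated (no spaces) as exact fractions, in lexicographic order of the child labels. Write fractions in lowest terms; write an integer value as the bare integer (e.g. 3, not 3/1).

-63/32,191/32

iteration 1: select M,P (d=3, Q=-328); attach at lengths (3, 0); label the merged cluster MP
  updated: d(A,MP)=63/2, d(C,MP)=49/2, d(I,MP)=55/2, d(K,MP)=22, d(L,MP)=25, d(MP,T)=61/2
iteration 2: select K,MP (d=22, Q=-219); attach at lengths (117/10, 103/10); label the merged cluster KMP
  updated: d(A,KMP)=67/4, d(C,KMP)=73/4, d(I,KMP)=83/4, d(KMP,L)=23/2, d(KMP,T)=81/4
iteration 3: select L,T (d=4, Q=-563/4); attach at lengths (-63/32, 191/32); label the merged cluster LT
  updated: d(A,LT)=12, d(C,LT)=39/2, d(I,LT)=21, d(KMP,LT)=111/8
iteration 4: select KMP,LT (d=111/8, Q=-755/8); attach at lengths (359/48, 307/48); label the merged cluster KLMPT
  updated: d(A,KLMPT)=119/16, d(C,KLMPT)=191/16, d(I,KLMPT)=223/16
iteration 5: select A,C (d=3, Q=-339/8); attach at lengths (9/8, 15/8); label the merged cluster AC
  updated: d(AC,I)=10, d(AC,KLMPT)=131/16
iteration 6: select AC,I (d=10, Q=-257/8); attach at lengths (17/8, 63/8); label the merged cluster ACI
  updated: d(ACI,KLMPT)=97/16
iteration 7: select ACI,KLMPT (d=97/16); attach at lengths (97/32, 97/32); label the merged cluster ACIKLMPT
final tree: (((A:9/8,C:15/8):17/8,I:63/8):97/32,((K:117/10,(M:3,P:0):103/10):359/48,(L:-63/32,T:191/32):307/48):97/32)
total length: 991/16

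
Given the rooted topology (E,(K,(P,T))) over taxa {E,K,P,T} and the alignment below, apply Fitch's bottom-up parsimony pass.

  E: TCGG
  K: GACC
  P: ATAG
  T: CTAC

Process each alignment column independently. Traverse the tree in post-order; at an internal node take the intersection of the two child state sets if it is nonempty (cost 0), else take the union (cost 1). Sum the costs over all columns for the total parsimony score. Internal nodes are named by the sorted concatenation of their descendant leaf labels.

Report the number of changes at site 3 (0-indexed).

[col 0] PT: children P:{A}, T:{C} ∪→ {A,C}; cost 1
[col 0] KPT: children K:{G}, PT:{A,C} ∪→ {A,C,G}; cost 1
[col 0] EKPT: children E:{T}, KPT:{A,C,G} ∪→ {A,C,G,T}; cost 1
[col 1] PT: children P:{T}, T:{T} ∩→ {T}; cost 0
[col 1] KPT: children K:{A}, PT:{T} ∪→ {A,T}; cost 1
[col 1] EKPT: children E:{C}, KPT:{A,T} ∪→ {A,C,T}; cost 1
[col 2] PT: children P:{A}, T:{A} ∩→ {A}; cost 0
[col 2] KPT: children K:{C}, PT:{A} ∪→ {A,C}; cost 1
[col 2] EKPT: children E:{G}, KPT:{A,C} ∪→ {A,C,G}; cost 1
[col 3] PT: children P:{G}, T:{C} ∪→ {C,G}; cost 1
[col 3] KPT: children K:{C}, PT:{C,G} ∩→ {C}; cost 0
[col 3] EKPT: children E:{G}, KPT:{C} ∪→ {C,G}; cost 1
per-site changes: [3, 2, 2, 2]; total = 9

2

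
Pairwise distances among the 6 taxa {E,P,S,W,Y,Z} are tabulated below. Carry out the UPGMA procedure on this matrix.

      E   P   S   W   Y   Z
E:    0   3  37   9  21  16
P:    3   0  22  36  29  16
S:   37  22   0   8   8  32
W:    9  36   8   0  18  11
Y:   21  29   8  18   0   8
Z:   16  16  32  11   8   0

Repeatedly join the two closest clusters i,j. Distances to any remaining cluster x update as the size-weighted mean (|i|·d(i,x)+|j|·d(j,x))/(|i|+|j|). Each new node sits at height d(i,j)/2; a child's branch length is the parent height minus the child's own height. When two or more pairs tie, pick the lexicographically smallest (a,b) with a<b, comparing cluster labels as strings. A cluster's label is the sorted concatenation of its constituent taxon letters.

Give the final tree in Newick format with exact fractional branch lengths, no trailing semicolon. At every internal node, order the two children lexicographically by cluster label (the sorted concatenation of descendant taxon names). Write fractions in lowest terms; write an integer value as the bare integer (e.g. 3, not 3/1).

((E:3/2,P:3/2):81/8,((S:4,W:4):37/8,(Y:4,Z:4):37/8):3)

1. join E+P (d=3) ⇒ EP; edges |E|=3/2, |P|=3/2
  updated: d(EP,S)=59/2, d(EP,W)=45/2, d(EP,Y)=25, d(EP,Z)=16
2. join S+W (d=8) ⇒ SW; edges |S|=4, |W|=4
  updated: d(EP,SW)=26, d(SW,Y)=13, d(SW,Z)=43/2
3. join Y+Z (d=8) ⇒ YZ; edges |Y|=4, |Z|=4
  updated: d(EP,YZ)=41/2, d(SW,YZ)=69/4
4. join SW+YZ (d=69/4) ⇒ SWYZ; edges |SW|=37/8, |YZ|=37/8
  updated: d(EP,SWYZ)=93/4
5. join EP+SWYZ (d=93/4) ⇒ EPSWYZ; edges |EP|=81/8, |SWYZ|=3
final tree: ((E:3/2,P:3/2):81/8,((S:4,W:4):37/8,(Y:4,Z:4):37/8):3)
total length: 331/8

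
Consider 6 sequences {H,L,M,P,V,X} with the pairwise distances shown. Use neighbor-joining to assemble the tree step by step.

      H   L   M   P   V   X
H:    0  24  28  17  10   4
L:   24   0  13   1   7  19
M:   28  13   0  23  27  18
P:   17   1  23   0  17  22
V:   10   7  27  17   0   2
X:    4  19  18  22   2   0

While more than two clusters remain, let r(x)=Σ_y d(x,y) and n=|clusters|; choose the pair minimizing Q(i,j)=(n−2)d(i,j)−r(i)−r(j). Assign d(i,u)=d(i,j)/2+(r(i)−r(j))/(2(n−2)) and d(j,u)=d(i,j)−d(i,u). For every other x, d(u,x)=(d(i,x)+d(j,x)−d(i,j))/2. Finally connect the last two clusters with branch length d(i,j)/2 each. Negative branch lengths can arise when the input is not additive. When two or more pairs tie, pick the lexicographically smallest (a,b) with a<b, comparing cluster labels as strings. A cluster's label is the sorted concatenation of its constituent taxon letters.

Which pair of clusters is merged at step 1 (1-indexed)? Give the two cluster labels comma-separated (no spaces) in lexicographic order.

L,P

1. join L+P (d=1, Q=-140) ⇒ LP; edges |L|=-3/2, |P|=5/2
  updated: d(H,LP)=20, d(LP,M)=35/2, d(LP,V)=23/2, d(LP,X)=20
2. join LP+M (d=35/2, Q=-107) ⇒ LMP; edges |LP|=31/6, |M|=37/3
  updated: d(H,LMP)=61/4, d(LMP,V)=21/2, d(LMP,X)=41/4
3. join H+X (d=4, Q=-75/2) ⇒ HX; edges |H|=21/4, |X|=-5/4
  updated: d(HX,LMP)=43/4, d(HX,V)=4
4. join HX+LMP (d=43/4, Q=-101/4) ⇒ HLMPX; edges |HX|=17/8, |LMP|=69/8
  updated: d(HLMPX,V)=15/8
5. join HLMPX+V (d=15/8) ⇒ HLMPVX; edges |HLMPX|=15/16, |V|=15/16
final tree: (((H:21/4,X:-5/4):17/8,((L:-3/2,P:5/2):31/6,M:37/3):69/8):15/16,V:15/16)
total length: 281/8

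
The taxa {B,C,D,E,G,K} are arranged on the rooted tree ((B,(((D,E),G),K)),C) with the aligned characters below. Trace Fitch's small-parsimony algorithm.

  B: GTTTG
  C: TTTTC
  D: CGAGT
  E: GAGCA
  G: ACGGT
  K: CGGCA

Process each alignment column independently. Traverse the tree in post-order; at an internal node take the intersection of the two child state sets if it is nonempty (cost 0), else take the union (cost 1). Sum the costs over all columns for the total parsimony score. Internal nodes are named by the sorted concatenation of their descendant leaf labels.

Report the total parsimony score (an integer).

16

DE@0: {C} ∪ {G} = {C,G} (union, +1)
DEG@0: {C,G} ∪ {A} = {A,C,G} (union, +1)
DEGK@0: {A,C,G} ∩ {C} = {C} (intersection, +0)
BDEGK@0: {G} ∪ {C} = {C,G} (union, +1)
BCDEGK@0: {C,G} ∪ {T} = {C,G,T} (union, +1)
DE@1: {G} ∪ {A} = {A,G} (union, +1)
DEG@1: {A,G} ∪ {C} = {A,C,G} (union, +1)
DEGK@1: {A,C,G} ∩ {G} = {G} (intersection, +0)
BDEGK@1: {T} ∪ {G} = {G,T} (union, +1)
BCDEGK@1: {G,T} ∩ {T} = {T} (intersection, +0)
DE@2: {A} ∪ {G} = {A,G} (union, +1)
DEG@2: {A,G} ∩ {G} = {G} (intersection, +0)
DEGK@2: {G} ∩ {G} = {G} (intersection, +0)
BDEGK@2: {T} ∪ {G} = {G,T} (union, +1)
BCDEGK@2: {G,T} ∩ {T} = {T} (intersection, +0)
DE@3: {G} ∪ {C} = {C,G} (union, +1)
DEG@3: {C,G} ∩ {G} = {G} (intersection, +0)
DEGK@3: {G} ∪ {C} = {C,G} (union, +1)
BDEGK@3: {T} ∪ {C,G} = {C,G,T} (union, +1)
BCDEGK@3: {C,G,T} ∩ {T} = {T} (intersection, +0)
DE@4: {T} ∪ {A} = {A,T} (union, +1)
DEG@4: {A,T} ∩ {T} = {T} (intersection, +0)
DEGK@4: {T} ∪ {A} = {A,T} (union, +1)
BDEGK@4: {G} ∪ {A,T} = {A,G,T} (union, +1)
BCDEGK@4: {A,G,T} ∪ {C} = {A,C,G,T} (union, +1)
per-site changes: [4, 3, 2, 3, 4]; total = 16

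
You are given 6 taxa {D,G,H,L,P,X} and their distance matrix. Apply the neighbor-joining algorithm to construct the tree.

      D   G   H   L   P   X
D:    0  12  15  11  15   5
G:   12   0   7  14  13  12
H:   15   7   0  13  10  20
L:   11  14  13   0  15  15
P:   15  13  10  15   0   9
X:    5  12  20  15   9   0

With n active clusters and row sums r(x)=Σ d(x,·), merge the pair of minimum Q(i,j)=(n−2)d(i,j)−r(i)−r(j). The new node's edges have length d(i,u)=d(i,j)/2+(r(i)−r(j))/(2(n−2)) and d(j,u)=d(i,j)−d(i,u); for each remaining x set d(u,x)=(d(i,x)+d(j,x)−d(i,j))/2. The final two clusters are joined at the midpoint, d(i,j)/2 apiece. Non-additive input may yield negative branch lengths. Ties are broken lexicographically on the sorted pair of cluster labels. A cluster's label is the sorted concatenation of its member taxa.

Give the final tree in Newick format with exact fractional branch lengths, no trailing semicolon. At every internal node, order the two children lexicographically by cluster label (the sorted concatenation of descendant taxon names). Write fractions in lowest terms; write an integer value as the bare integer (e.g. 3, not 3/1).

((((D:17/8,X:23/8):57/16,L:111/16):25/16,(G:13/4,H:15/4):41/16):87/32,P:87/32)

1. join D+X (d=5, Q=-99) ⇒ DX; edges |D|=17/8, |X|=23/8
  updated: d(DX,G)=19/2, d(DX,H)=15, d(DX,L)=21/2, d(DX,P)=19/2
2. join G+H (d=7, Q=-135/2) ⇒ GH; edges |G|=13/4, |H|=15/4
  updated: d(DX,GH)=35/4, d(GH,L)=10, d(GH,P)=8
3. join DX+L (d=21/2, Q=-173/4) ⇒ DLX; edges |DX|=57/16, |L|=111/16
  updated: d(DLX,GH)=33/8, d(DLX,P)=7
4. join DLX+GH (d=33/8, Q=-153/8) ⇒ DGHLX; edges |DLX|=25/16, |GH|=41/16
  updated: d(DGHLX,P)=87/16
5. join DGHLX+P (d=87/16) ⇒ DGHLPX; edges |DGHLX|=87/32, |P|=87/32
final tree: ((((D:17/8,X:23/8):57/16,L:111/16):25/16,(G:13/4,H:15/4):41/16):87/32,P:87/32)
total length: 513/16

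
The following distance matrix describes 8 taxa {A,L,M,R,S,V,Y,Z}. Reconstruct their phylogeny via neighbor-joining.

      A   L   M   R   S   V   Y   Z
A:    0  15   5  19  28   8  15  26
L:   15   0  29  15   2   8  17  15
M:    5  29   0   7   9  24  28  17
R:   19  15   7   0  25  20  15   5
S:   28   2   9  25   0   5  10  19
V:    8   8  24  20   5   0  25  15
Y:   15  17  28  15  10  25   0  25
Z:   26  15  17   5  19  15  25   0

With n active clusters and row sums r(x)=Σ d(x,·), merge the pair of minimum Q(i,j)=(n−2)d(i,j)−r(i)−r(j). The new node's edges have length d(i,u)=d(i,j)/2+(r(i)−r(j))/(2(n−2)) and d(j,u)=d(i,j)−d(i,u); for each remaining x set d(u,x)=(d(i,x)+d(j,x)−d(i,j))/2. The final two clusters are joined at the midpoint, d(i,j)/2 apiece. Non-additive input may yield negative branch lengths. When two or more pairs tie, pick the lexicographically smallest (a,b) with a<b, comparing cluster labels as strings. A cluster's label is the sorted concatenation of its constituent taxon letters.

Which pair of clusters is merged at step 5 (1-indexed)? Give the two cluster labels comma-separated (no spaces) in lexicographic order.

1. join A+M (d=5, Q=-205) ⇒ AM; edges |A|=9/4, |M|=11/4
  updated: d(AM,L)=39/2, d(AM,R)=21/2, d(AM,S)=16, d(AM,V)=27/2, d(AM,Y)=19, d(AM,Z)=19
2. join R+Z (d=5, Q=-327/2) ⇒ RZ; edges |R|=7/4, |Z|=13/4
  updated: d(AM,RZ)=49/4, d(L,RZ)=25/2, d(RZ,S)=39/2, d(RZ,V)=15, d(RZ,Y)=35/2
3. join AM+RZ (d=49/4, Q=-108) ⇒ AMRZ; edges |AM|=105/16, |RZ|=91/16
  updated: d(AMRZ,L)=79/8, d(AMRZ,S)=93/8, d(AMRZ,V)=65/8, d(AMRZ,Y)=97/8
4. join AMRZ+Y (d=97/8, Q=-139/2) ⇒ AMRYZ; edges |AMRZ|=7/3, |Y|=235/24
  updated: d(AMRYZ,L)=59/8, d(AMRYZ,S)=19/4, d(AMRYZ,V)=21/2
5. join AMRYZ+L (d=59/8, Q=-101/4) ⇒ ALMRYZ; edges |AMRYZ|=5, |L|=19/8
  updated: d(ALMRYZ,S)=-5/16, d(ALMRYZ,V)=89/16
6. join ALMRYZ+S (d=-5/16, Q=-41/4) ⇒ ALMRSYZ; edges |ALMRYZ|=1/8, |S|=-7/16
  updated: d(ALMRSYZ,V)=87/16
7. join ALMRSYZ+V (d=87/16) ⇒ ALMRSVYZ; edges |ALMRSYZ|=87/32, |V|=87/32
final tree: ((((((A:9/4,M:11/4):105/16,(R:7/4,Z:13/4):91/16):7/3,Y:235/24):5,L:19/8):1/8,S:-7/16):87/32,V:87/32)
total length: 375/8

AMRYZ,L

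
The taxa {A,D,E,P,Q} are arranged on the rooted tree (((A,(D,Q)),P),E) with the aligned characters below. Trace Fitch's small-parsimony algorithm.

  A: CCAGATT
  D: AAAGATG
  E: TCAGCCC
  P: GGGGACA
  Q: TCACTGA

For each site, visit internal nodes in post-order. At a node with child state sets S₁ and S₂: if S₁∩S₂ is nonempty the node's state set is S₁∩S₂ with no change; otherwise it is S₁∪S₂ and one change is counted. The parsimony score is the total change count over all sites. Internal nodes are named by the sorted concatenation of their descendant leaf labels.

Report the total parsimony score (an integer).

DQ@0: {A} ∪ {T} = {A,T} (union, +1)
ADQ@0: {C} ∪ {A,T} = {A,C,T} (union, +1)
ADPQ@0: {A,C,T} ∪ {G} = {A,C,G,T} (union, +1)
ADEPQ@0: {A,C,G,T} ∩ {T} = {T} (intersection, +0)
DQ@1: {A} ∪ {C} = {A,C} (union, +1)
ADQ@1: {C} ∩ {A,C} = {C} (intersection, +0)
ADPQ@1: {C} ∪ {G} = {C,G} (union, +1)
ADEPQ@1: {C,G} ∩ {C} = {C} (intersection, +0)
DQ@2: {A} ∩ {A} = {A} (intersection, +0)
ADQ@2: {A} ∩ {A} = {A} (intersection, +0)
ADPQ@2: {A} ∪ {G} = {A,G} (union, +1)
ADEPQ@2: {A,G} ∩ {A} = {A} (intersection, +0)
DQ@3: {G} ∪ {C} = {C,G} (union, +1)
ADQ@3: {G} ∩ {C,G} = {G} (intersection, +0)
ADPQ@3: {G} ∩ {G} = {G} (intersection, +0)
ADEPQ@3: {G} ∩ {G} = {G} (intersection, +0)
DQ@4: {A} ∪ {T} = {A,T} (union, +1)
ADQ@4: {A} ∩ {A,T} = {A} (intersection, +0)
ADPQ@4: {A} ∩ {A} = {A} (intersection, +0)
ADEPQ@4: {A} ∪ {C} = {A,C} (union, +1)
DQ@5: {T} ∪ {G} = {G,T} (union, +1)
ADQ@5: {T} ∩ {G,T} = {T} (intersection, +0)
ADPQ@5: {T} ∪ {C} = {C,T} (union, +1)
ADEPQ@5: {C,T} ∩ {C} = {C} (intersection, +0)
DQ@6: {G} ∪ {A} = {A,G} (union, +1)
ADQ@6: {T} ∪ {A,G} = {A,G,T} (union, +1)
ADPQ@6: {A,G,T} ∩ {A} = {A} (intersection, +0)
ADEPQ@6: {A} ∪ {C} = {A,C} (union, +1)
per-site changes: [3, 2, 1, 1, 2, 2, 3]; total = 14

14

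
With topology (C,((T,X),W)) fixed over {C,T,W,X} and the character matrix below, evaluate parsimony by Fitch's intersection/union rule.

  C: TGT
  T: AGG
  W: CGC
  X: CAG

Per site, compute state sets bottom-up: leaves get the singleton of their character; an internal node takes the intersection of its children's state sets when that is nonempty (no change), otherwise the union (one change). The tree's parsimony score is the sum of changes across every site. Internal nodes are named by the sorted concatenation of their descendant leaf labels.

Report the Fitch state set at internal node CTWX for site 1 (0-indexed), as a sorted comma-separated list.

G

TX@0: {A} ∪ {C} = {A,C} (union, +1)
TWX@0: {A,C} ∩ {C} = {C} (intersection, +0)
CTWX@0: {T} ∪ {C} = {C,T} (union, +1)
TX@1: {G} ∪ {A} = {A,G} (union, +1)
TWX@1: {A,G} ∩ {G} = {G} (intersection, +0)
CTWX@1: {G} ∩ {G} = {G} (intersection, +0)
TX@2: {G} ∩ {G} = {G} (intersection, +0)
TWX@2: {G} ∪ {C} = {C,G} (union, +1)
CTWX@2: {T} ∪ {C,G} = {C,G,T} (union, +1)
per-site changes: [2, 1, 2]; total = 5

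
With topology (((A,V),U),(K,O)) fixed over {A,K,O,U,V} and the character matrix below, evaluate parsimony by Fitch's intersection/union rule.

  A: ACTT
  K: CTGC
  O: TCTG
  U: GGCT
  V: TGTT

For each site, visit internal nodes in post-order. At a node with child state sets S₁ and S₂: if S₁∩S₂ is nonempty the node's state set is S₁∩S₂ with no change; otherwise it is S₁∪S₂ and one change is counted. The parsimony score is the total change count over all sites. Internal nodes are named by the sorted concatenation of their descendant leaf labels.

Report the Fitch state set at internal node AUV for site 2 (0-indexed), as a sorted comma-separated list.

[col 0] AV: children A:{A}, V:{T} ∪→ {A,T}; cost 1
[col 0] AUV: children AV:{A,T}, U:{G} ∪→ {A,G,T}; cost 1
[col 0] KO: children K:{C}, O:{T} ∪→ {C,T}; cost 1
[col 0] AKOUV: children AUV:{A,G,T}, KO:{C,T} ∩→ {T}; cost 0
[col 1] AV: children A:{C}, V:{G} ∪→ {C,G}; cost 1
[col 1] AUV: children AV:{C,G}, U:{G} ∩→ {G}; cost 0
[col 1] KO: children K:{T}, O:{C} ∪→ {C,T}; cost 1
[col 1] AKOUV: children AUV:{G}, KO:{C,T} ∪→ {C,G,T}; cost 1
[col 2] AV: children A:{T}, V:{T} ∩→ {T}; cost 0
[col 2] AUV: children AV:{T}, U:{C} ∪→ {C,T}; cost 1
[col 2] KO: children K:{G}, O:{T} ∪→ {G,T}; cost 1
[col 2] AKOUV: children AUV:{C,T}, KO:{G,T} ∩→ {T}; cost 0
[col 3] AV: children A:{T}, V:{T} ∩→ {T}; cost 0
[col 3] AUV: children AV:{T}, U:{T} ∩→ {T}; cost 0
[col 3] KO: children K:{C}, O:{G} ∪→ {C,G}; cost 1
[col 3] AKOUV: children AUV:{T}, KO:{C,G} ∪→ {C,G,T}; cost 1
per-site changes: [3, 3, 2, 2]; total = 10

C,T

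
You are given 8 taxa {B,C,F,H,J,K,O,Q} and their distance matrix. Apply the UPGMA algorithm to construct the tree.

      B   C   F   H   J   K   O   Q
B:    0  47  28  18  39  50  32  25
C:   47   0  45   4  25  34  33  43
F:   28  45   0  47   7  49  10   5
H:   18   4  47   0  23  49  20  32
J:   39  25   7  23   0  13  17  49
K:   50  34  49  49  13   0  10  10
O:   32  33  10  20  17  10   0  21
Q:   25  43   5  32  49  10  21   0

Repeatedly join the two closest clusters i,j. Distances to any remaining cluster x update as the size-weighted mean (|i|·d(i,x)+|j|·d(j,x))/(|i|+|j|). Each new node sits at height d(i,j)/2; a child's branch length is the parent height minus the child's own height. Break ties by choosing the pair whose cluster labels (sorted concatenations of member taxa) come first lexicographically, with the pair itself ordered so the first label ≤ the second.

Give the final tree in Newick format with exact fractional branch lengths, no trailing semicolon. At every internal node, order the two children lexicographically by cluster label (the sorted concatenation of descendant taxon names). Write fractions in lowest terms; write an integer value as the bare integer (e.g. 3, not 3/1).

((B:65/4,(C:2,H:2):57/4):5/4,((F:5/2,Q:5/2):29/3,(J:15/2,(K:5,O:5):5/2):14/3):16/3)

1. join C+H (d=4) ⇒ CH; edges |C|=2, |H|=2
  updated: d(B,CH)=65/2, d(CH,F)=46, d(CH,J)=24, d(CH,K)=83/2, d(CH,O)=53/2, d(CH,Q)=75/2
2. join F+Q (d=5) ⇒ FQ; edges |F|=5/2, |Q|=5/2
  updated: d(B,FQ)=53/2, d(CH,FQ)=167/4, d(FQ,J)=28, d(FQ,K)=59/2, d(FQ,O)=31/2
3. join K+O (d=10) ⇒ KO; edges |K|=5, |O|=5
  updated: d(B,KO)=41, d(CH,KO)=34, d(FQ,KO)=45/2, d(J,KO)=15
4. join J+KO (d=15) ⇒ JKO; edges |J|=15/2, |KO|=5/2
  updated: d(B,JKO)=121/3, d(CH,JKO)=92/3, d(FQ,JKO)=73/3
5. join FQ+JKO (d=73/3) ⇒ FJKOQ; edges |FQ|=29/3, |JKO|=14/3
  updated: d(B,FJKOQ)=174/5, d(CH,FJKOQ)=351/10
6. join B+CH (d=65/2) ⇒ BCH; edges |B|=65/4, |CH|=57/4
  updated: d(BCH,FJKOQ)=35
7. join BCH+FJKOQ (d=35) ⇒ BCFHJKOQ; edges |BCH|=5/4, |FJKOQ|=16/3
final tree: ((B:65/4,(C:2,H:2):57/4):5/4,((F:5/2,Q:5/2):29/3,(J:15/2,(K:5,O:5):5/2):14/3):16/3)
total length: 965/12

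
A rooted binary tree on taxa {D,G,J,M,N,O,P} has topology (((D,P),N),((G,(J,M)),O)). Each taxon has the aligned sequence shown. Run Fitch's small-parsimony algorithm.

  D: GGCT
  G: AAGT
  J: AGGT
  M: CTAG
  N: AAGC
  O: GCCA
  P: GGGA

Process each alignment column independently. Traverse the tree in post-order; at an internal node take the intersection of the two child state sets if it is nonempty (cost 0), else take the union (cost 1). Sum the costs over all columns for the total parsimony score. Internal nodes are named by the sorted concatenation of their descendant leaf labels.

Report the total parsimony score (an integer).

14

DP@0: {G} ∩ {G} = {G} (intersection, +0)
DNP@0: {G} ∪ {A} = {A,G} (union, +1)
JM@0: {A} ∪ {C} = {A,C} (union, +1)
GJM@0: {A} ∩ {A,C} = {A} (intersection, +0)
GJMO@0: {A} ∪ {G} = {A,G} (union, +1)
DGJMNOP@0: {A,G} ∩ {A,G} = {A,G} (intersection, +0)
DP@1: {G} ∩ {G} = {G} (intersection, +0)
DNP@1: {G} ∪ {A} = {A,G} (union, +1)
JM@1: {G} ∪ {T} = {G,T} (union, +1)
GJM@1: {A} ∪ {G,T} = {A,G,T} (union, +1)
GJMO@1: {A,G,T} ∪ {C} = {A,C,G,T} (union, +1)
DGJMNOP@1: {A,G} ∩ {A,C,G,T} = {A,G} (intersection, +0)
DP@2: {C} ∪ {G} = {C,G} (union, +1)
DNP@2: {C,G} ∩ {G} = {G} (intersection, +0)
JM@2: {G} ∪ {A} = {A,G} (union, +1)
GJM@2: {G} ∩ {A,G} = {G} (intersection, +0)
GJMO@2: {G} ∪ {C} = {C,G} (union, +1)
DGJMNOP@2: {G} ∩ {C,G} = {G} (intersection, +0)
DP@3: {T} ∪ {A} = {A,T} (union, +1)
DNP@3: {A,T} ∪ {C} = {A,C,T} (union, +1)
JM@3: {T} ∪ {G} = {G,T} (union, +1)
GJM@3: {T} ∩ {G,T} = {T} (intersection, +0)
GJMO@3: {T} ∪ {A} = {A,T} (union, +1)
DGJMNOP@3: {A,C,T} ∩ {A,T} = {A,T} (intersection, +0)
per-site changes: [3, 4, 3, 4]; total = 14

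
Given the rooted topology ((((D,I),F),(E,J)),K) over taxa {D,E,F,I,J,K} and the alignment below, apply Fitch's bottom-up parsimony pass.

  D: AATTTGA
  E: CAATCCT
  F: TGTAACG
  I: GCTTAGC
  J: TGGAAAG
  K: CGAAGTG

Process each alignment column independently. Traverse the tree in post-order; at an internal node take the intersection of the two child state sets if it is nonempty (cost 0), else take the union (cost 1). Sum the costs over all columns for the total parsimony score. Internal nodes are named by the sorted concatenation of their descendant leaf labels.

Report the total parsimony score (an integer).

20

site 0, node DI: D={A} ∪ I={G} → {A,G} (+1)
site 0, node DFI: DI={A,G} ∪ F={T} → {A,G,T} (+1)
site 0, node EJ: E={C} ∪ J={T} → {C,T} (+1)
site 0, node DEFIJ: DFI={A,G,T} ∩ EJ={C,T} → {T} (+0)
site 0, node DEFIJK: DEFIJ={T} ∪ K={C} → {C,T} (+1)
site 1, node DI: D={A} ∪ I={C} → {A,C} (+1)
site 1, node DFI: DI={A,C} ∪ F={G} → {A,C,G} (+1)
site 1, node EJ: E={A} ∪ J={G} → {A,G} (+1)
site 1, node DEFIJ: DFI={A,C,G} ∩ EJ={A,G} → {A,G} (+0)
site 1, node DEFIJK: DEFIJ={A,G} ∩ K={G} → {G} (+0)
site 2, node DI: D={T} ∩ I={T} → {T} (+0)
site 2, node DFI: DI={T} ∩ F={T} → {T} (+0)
site 2, node EJ: E={A} ∪ J={G} → {A,G} (+1)
site 2, node DEFIJ: DFI={T} ∪ EJ={A,G} → {A,G,T} (+1)
site 2, node DEFIJK: DEFIJ={A,G,T} ∩ K={A} → {A} (+0)
site 3, node DI: D={T} ∩ I={T} → {T} (+0)
site 3, node DFI: DI={T} ∪ F={A} → {A,T} (+1)
site 3, node EJ: E={T} ∪ J={A} → {A,T} (+1)
site 3, node DEFIJ: DFI={A,T} ∩ EJ={A,T} → {A,T} (+0)
site 3, node DEFIJK: DEFIJ={A,T} ∩ K={A} → {A} (+0)
site 4, node DI: D={T} ∪ I={A} → {A,T} (+1)
site 4, node DFI: DI={A,T} ∩ F={A} → {A} (+0)
site 4, node EJ: E={C} ∪ J={A} → {A,C} (+1)
site 4, node DEFIJ: DFI={A} ∩ EJ={A,C} → {A} (+0)
site 4, node DEFIJK: DEFIJ={A} ∪ K={G} → {A,G} (+1)
site 5, node DI: D={G} ∩ I={G} → {G} (+0)
site 5, node DFI: DI={G} ∪ F={C} → {C,G} (+1)
site 5, node EJ: E={C} ∪ J={A} → {A,C} (+1)
site 5, node DEFIJ: DFI={C,G} ∩ EJ={A,C} → {C} (+0)
site 5, node DEFIJK: DEFIJ={C} ∪ K={T} → {C,T} (+1)
site 6, node DI: D={A} ∪ I={C} → {A,C} (+1)
site 6, node DFI: DI={A,C} ∪ F={G} → {A,C,G} (+1)
site 6, node EJ: E={T} ∪ J={G} → {G,T} (+1)
site 6, node DEFIJ: DFI={A,C,G} ∩ EJ={G,T} → {G} (+0)
site 6, node DEFIJK: DEFIJ={G} ∩ K={G} → {G} (+0)
per-site changes: [4, 3, 2, 2, 3, 3, 3]; total = 20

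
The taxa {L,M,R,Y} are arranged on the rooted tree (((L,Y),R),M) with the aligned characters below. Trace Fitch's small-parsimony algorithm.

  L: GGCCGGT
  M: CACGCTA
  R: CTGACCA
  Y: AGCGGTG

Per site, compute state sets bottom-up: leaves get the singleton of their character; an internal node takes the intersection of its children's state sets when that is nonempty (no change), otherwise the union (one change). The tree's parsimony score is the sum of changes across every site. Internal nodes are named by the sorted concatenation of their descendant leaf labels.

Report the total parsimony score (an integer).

12

LY@0: {G} ∪ {A} = {A,G} (union, +1)
LRY@0: {A,G} ∪ {C} = {A,C,G} (union, +1)
LMRY@0: {A,C,G} ∩ {C} = {C} (intersection, +0)
LY@1: {G} ∩ {G} = {G} (intersection, +0)
LRY@1: {G} ∪ {T} = {G,T} (union, +1)
LMRY@1: {G,T} ∪ {A} = {A,G,T} (union, +1)
LY@2: {C} ∩ {C} = {C} (intersection, +0)
LRY@2: {C} ∪ {G} = {C,G} (union, +1)
LMRY@2: {C,G} ∩ {C} = {C} (intersection, +0)
LY@3: {C} ∪ {G} = {C,G} (union, +1)
LRY@3: {C,G} ∪ {A} = {A,C,G} (union, +1)
LMRY@3: {A,C,G} ∩ {G} = {G} (intersection, +0)
LY@4: {G} ∩ {G} = {G} (intersection, +0)
LRY@4: {G} ∪ {C} = {C,G} (union, +1)
LMRY@4: {C,G} ∩ {C} = {C} (intersection, +0)
LY@5: {G} ∪ {T} = {G,T} (union, +1)
LRY@5: {G,T} ∪ {C} = {C,G,T} (union, +1)
LMRY@5: {C,G,T} ∩ {T} = {T} (intersection, +0)
LY@6: {T} ∪ {G} = {G,T} (union, +1)
LRY@6: {G,T} ∪ {A} = {A,G,T} (union, +1)
LMRY@6: {A,G,T} ∩ {A} = {A} (intersection, +0)
per-site changes: [2, 2, 1, 2, 1, 2, 2]; total = 12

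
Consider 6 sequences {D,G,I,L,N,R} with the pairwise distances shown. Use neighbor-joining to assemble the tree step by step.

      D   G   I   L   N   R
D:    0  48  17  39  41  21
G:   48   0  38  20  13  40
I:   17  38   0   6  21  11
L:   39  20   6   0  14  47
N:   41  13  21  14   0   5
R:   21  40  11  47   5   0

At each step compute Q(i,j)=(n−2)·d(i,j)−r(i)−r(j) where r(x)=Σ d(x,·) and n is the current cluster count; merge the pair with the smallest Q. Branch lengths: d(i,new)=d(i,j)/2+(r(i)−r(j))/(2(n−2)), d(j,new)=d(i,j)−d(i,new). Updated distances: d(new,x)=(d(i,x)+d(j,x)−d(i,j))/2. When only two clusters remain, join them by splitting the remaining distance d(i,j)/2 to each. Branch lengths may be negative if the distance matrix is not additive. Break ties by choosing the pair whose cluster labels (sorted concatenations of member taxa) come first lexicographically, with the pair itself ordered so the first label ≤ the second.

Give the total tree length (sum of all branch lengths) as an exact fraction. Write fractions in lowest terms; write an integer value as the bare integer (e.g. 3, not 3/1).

iteration 1: select D,R (d=21, Q=-206); attach at lengths (63/4, 21/4); label the merged cluster DR
  updated: d(DR,G)=67/2, d(DR,I)=7/2, d(DR,L)=65/2, d(DR,N)=25/2
iteration 2: select DR,I (d=7/2, Q=-140); attach at lengths (4, -1/2); label the merged cluster DIR
  updated: d(DIR,G)=34, d(DIR,L)=35/2, d(DIR,N)=15
iteration 3: select DIR,L (d=35/2, Q=-83); attach at lengths (25/2, 5); label the merged cluster DILR
  updated: d(DILR,G)=73/4, d(DILR,N)=23/4
iteration 4: select DILR,G (d=73/4, Q=-37); attach at lengths (11/2, 51/4); label the merged cluster DGILR
  updated: d(DGILR,N)=1/4
iteration 5: select DGILR,N (d=1/4); attach at lengths (1/8, 1/8); label the merged cluster DGILNR
final tree: (((((D:63/4,R:21/4):4,I:-1/2):25/2,L:5):11/2,G:51/4):1/8,N:1/8)
total length: 121/2

121/2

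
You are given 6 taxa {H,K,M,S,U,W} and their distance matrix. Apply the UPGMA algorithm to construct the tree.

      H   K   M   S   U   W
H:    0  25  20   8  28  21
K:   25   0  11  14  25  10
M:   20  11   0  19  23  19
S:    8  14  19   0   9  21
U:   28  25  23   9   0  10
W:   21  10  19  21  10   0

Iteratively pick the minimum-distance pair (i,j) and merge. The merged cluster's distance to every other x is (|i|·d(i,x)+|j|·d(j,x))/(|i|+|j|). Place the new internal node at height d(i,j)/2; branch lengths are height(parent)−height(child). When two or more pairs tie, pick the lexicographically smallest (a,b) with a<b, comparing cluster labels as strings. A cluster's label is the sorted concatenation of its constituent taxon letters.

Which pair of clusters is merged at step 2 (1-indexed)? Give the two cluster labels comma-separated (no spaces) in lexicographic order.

K,W

iteration 1: select H,S (d=8); attach at lengths (4, 4); label the merged cluster HS
  updated: d(HS,K)=39/2, d(HS,M)=39/2, d(HS,U)=37/2, d(HS,W)=21
iteration 2: select K,W (d=10); attach at lengths (5, 5); label the merged cluster KW
  updated: d(HS,KW)=81/4, d(KW,M)=15, d(KW,U)=35/2
iteration 3: select KW,M (d=15); attach at lengths (5/2, 15/2); label the merged cluster KMW
  updated: d(HS,KMW)=20, d(KMW,U)=58/3
iteration 4: select HS,U (d=37/2); attach at lengths (21/4, 37/4); label the merged cluster HSU
  updated: d(HSU,KMW)=178/9
iteration 5: select HSU,KMW (d=178/9); attach at lengths (23/36, 43/18); label the merged cluster HKMSUW
final tree: (((H:4,S:4):21/4,U:37/4):23/36,((K:5,W:5):5/2,M:15/2):43/18)
total length: 1639/36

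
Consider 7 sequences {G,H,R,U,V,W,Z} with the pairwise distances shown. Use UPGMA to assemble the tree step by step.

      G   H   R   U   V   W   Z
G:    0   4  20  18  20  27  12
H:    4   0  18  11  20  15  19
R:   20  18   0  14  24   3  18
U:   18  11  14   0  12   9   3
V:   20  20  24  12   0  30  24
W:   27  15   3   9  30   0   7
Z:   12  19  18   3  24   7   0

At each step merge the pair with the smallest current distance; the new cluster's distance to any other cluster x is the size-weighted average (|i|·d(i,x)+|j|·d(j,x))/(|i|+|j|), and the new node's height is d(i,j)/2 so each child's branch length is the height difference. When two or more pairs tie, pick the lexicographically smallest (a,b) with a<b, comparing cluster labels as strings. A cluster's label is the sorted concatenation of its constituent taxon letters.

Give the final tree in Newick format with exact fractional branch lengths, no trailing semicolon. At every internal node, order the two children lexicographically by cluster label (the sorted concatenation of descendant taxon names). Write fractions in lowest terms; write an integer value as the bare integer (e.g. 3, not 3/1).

(((G:2,H:2):27/4,((R:3/2,W:3/2):9/2,(U:3/2,Z:3/2):9/2):11/4):25/12,V:65/6)

1. join R+W (d=3) ⇒ RW; edges |R|=3/2, |W|=3/2
  updated: d(G,RW)=47/2, d(H,RW)=33/2, d(RW,U)=23/2, d(RW,V)=27, d(RW,Z)=25/2
2. join U+Z (d=3) ⇒ UZ; edges |U|=3/2, |Z|=3/2
  updated: d(G,UZ)=15, d(H,UZ)=15, d(RW,UZ)=12, d(UZ,V)=18
3. join G+H (d=4) ⇒ GH; edges |G|=2, |H|=2
  updated: d(GH,RW)=20, d(GH,UZ)=15, d(GH,V)=20
4. join RW+UZ (d=12) ⇒ RUWZ; edges |RW|=9/2, |UZ|=9/2
  updated: d(GH,RUWZ)=35/2, d(RUWZ,V)=45/2
5. join GH+RUWZ (d=35/2) ⇒ GHRUWZ; edges |GH|=27/4, |RUWZ|=11/4
  updated: d(GHRUWZ,V)=65/3
6. join GHRUWZ+V (d=65/3) ⇒ GHRUVWZ; edges |GHRUWZ|=25/12, |V|=65/6
final tree: (((G:2,H:2):27/4,((R:3/2,W:3/2):9/2,(U:3/2,Z:3/2):9/2):11/4):25/12,V:65/6)
total length: 497/12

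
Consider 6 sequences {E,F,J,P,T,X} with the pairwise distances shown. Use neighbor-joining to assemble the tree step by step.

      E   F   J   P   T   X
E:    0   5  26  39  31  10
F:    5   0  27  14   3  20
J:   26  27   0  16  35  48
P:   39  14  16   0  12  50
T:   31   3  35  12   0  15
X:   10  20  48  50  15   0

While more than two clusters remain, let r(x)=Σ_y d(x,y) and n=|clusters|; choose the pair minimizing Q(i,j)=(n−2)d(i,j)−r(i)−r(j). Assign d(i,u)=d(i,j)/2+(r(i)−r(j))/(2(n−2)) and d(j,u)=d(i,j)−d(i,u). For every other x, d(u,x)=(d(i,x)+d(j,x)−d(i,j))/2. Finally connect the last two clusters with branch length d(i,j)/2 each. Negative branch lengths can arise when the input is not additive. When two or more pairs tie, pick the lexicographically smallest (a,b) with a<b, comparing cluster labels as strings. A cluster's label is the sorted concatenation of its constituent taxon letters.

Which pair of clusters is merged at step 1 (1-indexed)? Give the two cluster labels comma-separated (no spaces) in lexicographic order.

1. join J+P (d=16, Q=-219) ⇒ JP; edges |J|=85/8, |P|=43/8
  updated: d(E,JP)=49/2, d(F,JP)=25/2, d(JP,T)=31/2, d(JP,X)=41
2. join E+X (d=10, Q=-253/2) ⇒ EX; edges |E|=29/12, |X|=91/12
  updated: d(EX,F)=15/2, d(EX,JP)=111/4, d(EX,T)=18
3. join EX+F (d=15/2, Q=-245/4) ⇒ EFX; edges |EX|=181/16, |F|=-61/16
  updated: d(EFX,JP)=131/8, d(EFX,T)=27/4
4. join EFX+JP (d=131/8, Q=-309/8) ⇒ EFJPX; edges |EFX|=61/16, |JP|=201/16
  updated: d(EFJPX,T)=47/16
5. join EFJPX+T (d=47/16) ⇒ EFJPTX; edges |EFJPX|=47/32, |T|=47/32
final tree: ((((E:29/12,X:91/12):181/16,F:-61/16):61/16,(J:85/8,P:43/8):201/16):47/32,T:47/32)
total length: 845/16

J,P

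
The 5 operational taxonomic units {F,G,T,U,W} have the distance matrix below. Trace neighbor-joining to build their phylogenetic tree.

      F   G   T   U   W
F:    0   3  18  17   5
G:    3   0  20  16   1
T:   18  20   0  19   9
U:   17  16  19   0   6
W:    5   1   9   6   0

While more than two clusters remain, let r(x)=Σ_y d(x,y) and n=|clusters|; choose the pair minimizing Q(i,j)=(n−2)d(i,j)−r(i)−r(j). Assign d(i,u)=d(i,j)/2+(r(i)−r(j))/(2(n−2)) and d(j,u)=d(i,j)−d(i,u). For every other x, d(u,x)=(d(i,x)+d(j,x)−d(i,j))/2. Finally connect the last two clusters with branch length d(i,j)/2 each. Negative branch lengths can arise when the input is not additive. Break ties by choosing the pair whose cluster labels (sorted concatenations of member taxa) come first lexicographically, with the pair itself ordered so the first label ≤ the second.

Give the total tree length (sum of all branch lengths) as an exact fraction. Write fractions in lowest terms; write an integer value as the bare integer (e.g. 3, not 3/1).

201/8

iteration 1: select F,G (d=3, Q=-74); attach at lengths (2, 1); label the merged cluster FG
  updated: d(FG,T)=35/2, d(FG,U)=15, d(FG,W)=3/2
iteration 2: select FG,W (d=3/2, Q=-95/2); attach at lengths (41/8, -29/8); label the merged cluster FGW
  updated: d(FGW,T)=25/2, d(FGW,U)=39/4
iteration 3: select FGW,T (d=25/2, Q=-165/4); attach at lengths (13/8, 87/8); label the merged cluster FGTW
  updated: d(FGTW,U)=65/8
iteration 4: select FGTW,U (d=65/8); attach at lengths (65/16, 65/16); label the merged cluster FGTUW
final tree: ((((F:2,G:1):41/8,W:-29/8):13/8,T:87/8):65/16,U:65/16)
total length: 201/8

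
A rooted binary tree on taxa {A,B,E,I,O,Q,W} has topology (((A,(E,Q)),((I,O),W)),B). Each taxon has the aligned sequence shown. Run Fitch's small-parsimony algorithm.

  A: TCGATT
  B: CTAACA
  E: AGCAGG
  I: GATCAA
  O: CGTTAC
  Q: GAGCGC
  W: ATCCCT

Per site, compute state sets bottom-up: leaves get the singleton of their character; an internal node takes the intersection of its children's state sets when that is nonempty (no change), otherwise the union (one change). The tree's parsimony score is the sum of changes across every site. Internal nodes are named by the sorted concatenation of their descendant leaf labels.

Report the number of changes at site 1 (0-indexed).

5

site 0, node EQ: E={A} ∪ Q={G} → {A,G} (+1)
site 0, node AEQ: A={T} ∪ EQ={A,G} → {A,G,T} (+1)
site 0, node IO: I={G} ∪ O={C} → {C,G} (+1)
site 0, node IOW: IO={C,G} ∪ W={A} → {A,C,G} (+1)
site 0, node AEIOQW: AEQ={A,G,T} ∩ IOW={A,C,G} → {A,G} (+0)
site 0, node ABEIOQW: AEIOQW={A,G} ∪ B={C} → {A,C,G} (+1)
site 1, node EQ: E={G} ∪ Q={A} → {A,G} (+1)
site 1, node AEQ: A={C} ∪ EQ={A,G} → {A,C,G} (+1)
site 1, node IO: I={A} ∪ O={G} → {A,G} (+1)
site 1, node IOW: IO={A,G} ∪ W={T} → {A,G,T} (+1)
site 1, node AEIOQW: AEQ={A,C,G} ∩ IOW={A,G,T} → {A,G} (+0)
site 1, node ABEIOQW: AEIOQW={A,G} ∪ B={T} → {A,G,T} (+1)
site 2, node EQ: E={C} ∪ Q={G} → {C,G} (+1)
site 2, node AEQ: A={G} ∩ EQ={C,G} → {G} (+0)
site 2, node IO: I={T} ∩ O={T} → {T} (+0)
site 2, node IOW: IO={T} ∪ W={C} → {C,T} (+1)
site 2, node AEIOQW: AEQ={G} ∪ IOW={C,T} → {C,G,T} (+1)
site 2, node ABEIOQW: AEIOQW={C,G,T} ∪ B={A} → {A,C,G,T} (+1)
site 3, node EQ: E={A} ∪ Q={C} → {A,C} (+1)
site 3, node AEQ: A={A} ∩ EQ={A,C} → {A} (+0)
site 3, node IO: I={C} ∪ O={T} → {C,T} (+1)
site 3, node IOW: IO={C,T} ∩ W={C} → {C} (+0)
site 3, node AEIOQW: AEQ={A} ∪ IOW={C} → {A,C} (+1)
site 3, node ABEIOQW: AEIOQW={A,C} ∩ B={A} → {A} (+0)
site 4, node EQ: E={G} ∩ Q={G} → {G} (+0)
site 4, node AEQ: A={T} ∪ EQ={G} → {G,T} (+1)
site 4, node IO: I={A} ∩ O={A} → {A} (+0)
site 4, node IOW: IO={A} ∪ W={C} → {A,C} (+1)
site 4, node AEIOQW: AEQ={G,T} ∪ IOW={A,C} → {A,C,G,T} (+1)
site 4, node ABEIOQW: AEIOQW={A,C,G,T} ∩ B={C} → {C} (+0)
site 5, node EQ: E={G} ∪ Q={C} → {C,G} (+1)
site 5, node AEQ: A={T} ∪ EQ={C,G} → {C,G,T} (+1)
site 5, node IO: I={A} ∪ O={C} → {A,C} (+1)
site 5, node IOW: IO={A,C} ∪ W={T} → {A,C,T} (+1)
site 5, node AEIOQW: AEQ={C,G,T} ∩ IOW={A,C,T} → {C,T} (+0)
site 5, node ABEIOQW: AEIOQW={C,T} ∪ B={A} → {A,C,T} (+1)
per-site changes: [5, 5, 4, 3, 3, 5]; total = 25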